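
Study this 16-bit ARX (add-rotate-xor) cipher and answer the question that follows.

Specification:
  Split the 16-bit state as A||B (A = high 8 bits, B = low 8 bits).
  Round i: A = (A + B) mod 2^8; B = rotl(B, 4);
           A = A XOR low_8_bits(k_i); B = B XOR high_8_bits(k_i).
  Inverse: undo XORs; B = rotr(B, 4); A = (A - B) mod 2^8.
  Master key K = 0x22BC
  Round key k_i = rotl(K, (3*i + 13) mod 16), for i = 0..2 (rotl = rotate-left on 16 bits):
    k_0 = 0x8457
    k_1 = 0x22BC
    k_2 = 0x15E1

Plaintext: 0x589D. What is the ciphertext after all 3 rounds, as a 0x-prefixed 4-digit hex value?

s_0 = plaintext = 0x589D
s_1 = Round(s_0, k_0) = 0xA25D
s_2 = Round(s_1, k_1) = 0x43F7
s_3 = Round(s_2, k_2) = 0xDB6A

0xDB6A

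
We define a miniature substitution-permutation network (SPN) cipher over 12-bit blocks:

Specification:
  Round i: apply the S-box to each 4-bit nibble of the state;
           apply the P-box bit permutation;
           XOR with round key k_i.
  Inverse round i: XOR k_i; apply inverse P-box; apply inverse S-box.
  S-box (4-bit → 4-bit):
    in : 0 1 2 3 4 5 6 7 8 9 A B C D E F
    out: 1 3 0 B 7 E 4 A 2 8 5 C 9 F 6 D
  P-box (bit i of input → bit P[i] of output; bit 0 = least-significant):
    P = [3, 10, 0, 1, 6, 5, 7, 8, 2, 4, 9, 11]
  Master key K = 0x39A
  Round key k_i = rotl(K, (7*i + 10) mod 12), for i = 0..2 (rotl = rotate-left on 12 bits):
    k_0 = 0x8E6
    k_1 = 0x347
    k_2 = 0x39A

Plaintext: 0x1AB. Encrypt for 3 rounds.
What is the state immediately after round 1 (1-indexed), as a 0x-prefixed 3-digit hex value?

s_0 = plaintext = 0x1AB
s_1 = Round(s_0, k_0) = 0x831
s_2 = Round(s_1, k_1) = 0x63F
s_3 = Round(s_2, k_2) = 0x0F1

0x831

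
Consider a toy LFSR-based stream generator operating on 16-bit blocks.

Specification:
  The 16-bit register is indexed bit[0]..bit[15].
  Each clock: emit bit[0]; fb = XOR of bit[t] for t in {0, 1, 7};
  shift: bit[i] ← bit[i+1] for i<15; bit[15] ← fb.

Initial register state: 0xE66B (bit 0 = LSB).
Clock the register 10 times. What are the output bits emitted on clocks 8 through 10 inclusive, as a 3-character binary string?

reg_0 = 0xE66B
clock 1: out=1, reg = 0x7335
clock 2: out=1, reg = 0xB99A
clock 3: out=0, reg = 0x5CCD
clock 4: out=1, reg = 0x2E66
clock 5: out=0, reg = 0x9733
clock 6: out=1, reg = 0x4B99
clock 7: out=1, reg = 0x25CC
clock 8: out=0, reg = 0x92E6
clock 9: out=0, reg = 0x4973
clock 10: out=1, reg = 0x24B9

001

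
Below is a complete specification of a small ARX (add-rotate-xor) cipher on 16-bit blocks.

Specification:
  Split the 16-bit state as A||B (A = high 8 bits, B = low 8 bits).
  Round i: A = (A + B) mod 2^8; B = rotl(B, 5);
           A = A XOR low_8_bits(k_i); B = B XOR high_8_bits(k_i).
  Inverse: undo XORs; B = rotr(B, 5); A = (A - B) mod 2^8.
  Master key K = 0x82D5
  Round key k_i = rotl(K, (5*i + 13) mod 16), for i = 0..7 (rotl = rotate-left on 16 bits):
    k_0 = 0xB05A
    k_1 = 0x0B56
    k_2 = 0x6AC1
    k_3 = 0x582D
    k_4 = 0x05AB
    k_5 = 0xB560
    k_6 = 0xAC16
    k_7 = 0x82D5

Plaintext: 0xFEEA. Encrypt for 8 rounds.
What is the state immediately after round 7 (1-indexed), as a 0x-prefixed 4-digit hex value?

s_0 = plaintext = 0xFEEA
s_1 = Round(s_0, k_0) = 0xB2ED
s_2 = Round(s_1, k_1) = 0xC9B6
s_3 = Round(s_2, k_2) = 0xBEBC
s_4 = Round(s_3, k_3) = 0x57CF
s_5 = Round(s_4, k_4) = 0x8DFC
s_6 = Round(s_5, k_5) = 0xE92A
s_7 = Round(s_6, k_6) = 0x05E9
s_8 = Round(s_7, k_7) = 0x3BBF

0x05E9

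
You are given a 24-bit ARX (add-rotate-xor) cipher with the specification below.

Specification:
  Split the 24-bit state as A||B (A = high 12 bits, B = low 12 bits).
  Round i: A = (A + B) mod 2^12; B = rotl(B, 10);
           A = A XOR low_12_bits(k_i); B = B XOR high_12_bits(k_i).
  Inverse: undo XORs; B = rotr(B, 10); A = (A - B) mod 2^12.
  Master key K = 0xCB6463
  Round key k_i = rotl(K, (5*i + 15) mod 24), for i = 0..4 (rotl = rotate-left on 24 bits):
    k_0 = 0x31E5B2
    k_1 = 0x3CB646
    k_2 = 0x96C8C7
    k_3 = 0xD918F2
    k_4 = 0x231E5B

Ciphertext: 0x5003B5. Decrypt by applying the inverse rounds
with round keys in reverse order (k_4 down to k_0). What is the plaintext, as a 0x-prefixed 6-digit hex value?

0x95AA56

s_0 = ciphertext = 0x5003B5
s_1 = InvRound(s_0, k_4) = 0x54B610
s_2 = InvRound(s_1, k_3) = 0xFB3E06
s_3 = InvRound(s_2, k_2) = 0x9CBDA9
s_4 = InvRound(s_3, k_1) = 0x60298B
s_5 = InvRound(s_4, k_0) = 0x95AA56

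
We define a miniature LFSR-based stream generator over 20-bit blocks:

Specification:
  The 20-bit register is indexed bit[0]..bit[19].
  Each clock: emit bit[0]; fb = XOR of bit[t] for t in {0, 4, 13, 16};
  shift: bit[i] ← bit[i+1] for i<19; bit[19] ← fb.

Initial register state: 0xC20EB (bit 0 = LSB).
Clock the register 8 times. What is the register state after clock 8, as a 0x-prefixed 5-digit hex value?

reg_0 = 0xC20EB
clock 1: out=1, reg = 0x61075
clock 2: out=1, reg = 0x3083A
clock 3: out=0, reg = 0x1841D
clock 4: out=1, reg = 0x8C20E
clock 5: out=0, reg = 0x46107
clock 6: out=1, reg = 0x23083
clock 7: out=1, reg = 0x11841
clock 8: out=1, reg = 0x08C20

0x08C20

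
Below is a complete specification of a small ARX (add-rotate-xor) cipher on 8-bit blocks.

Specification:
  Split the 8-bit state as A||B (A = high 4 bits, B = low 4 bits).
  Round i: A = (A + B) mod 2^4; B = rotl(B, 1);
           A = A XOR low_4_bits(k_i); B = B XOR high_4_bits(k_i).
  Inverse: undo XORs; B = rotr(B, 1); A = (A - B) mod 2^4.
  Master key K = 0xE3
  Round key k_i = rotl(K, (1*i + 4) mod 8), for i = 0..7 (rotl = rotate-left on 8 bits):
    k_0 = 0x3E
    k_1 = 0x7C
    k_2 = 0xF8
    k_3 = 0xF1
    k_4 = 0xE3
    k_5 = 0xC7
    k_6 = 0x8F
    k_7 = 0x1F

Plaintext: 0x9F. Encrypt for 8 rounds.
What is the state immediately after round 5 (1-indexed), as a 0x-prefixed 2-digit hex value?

0x19

s_0 = plaintext = 0x9F
s_1 = Round(s_0, k_0) = 0x6C
s_2 = Round(s_1, k_1) = 0xEE
s_3 = Round(s_2, k_2) = 0x42
s_4 = Round(s_3, k_3) = 0x7B
s_5 = Round(s_4, k_4) = 0x19
s_6 = Round(s_5, k_5) = 0xDF
s_7 = Round(s_6, k_6) = 0x37
s_8 = Round(s_7, k_7) = 0x5F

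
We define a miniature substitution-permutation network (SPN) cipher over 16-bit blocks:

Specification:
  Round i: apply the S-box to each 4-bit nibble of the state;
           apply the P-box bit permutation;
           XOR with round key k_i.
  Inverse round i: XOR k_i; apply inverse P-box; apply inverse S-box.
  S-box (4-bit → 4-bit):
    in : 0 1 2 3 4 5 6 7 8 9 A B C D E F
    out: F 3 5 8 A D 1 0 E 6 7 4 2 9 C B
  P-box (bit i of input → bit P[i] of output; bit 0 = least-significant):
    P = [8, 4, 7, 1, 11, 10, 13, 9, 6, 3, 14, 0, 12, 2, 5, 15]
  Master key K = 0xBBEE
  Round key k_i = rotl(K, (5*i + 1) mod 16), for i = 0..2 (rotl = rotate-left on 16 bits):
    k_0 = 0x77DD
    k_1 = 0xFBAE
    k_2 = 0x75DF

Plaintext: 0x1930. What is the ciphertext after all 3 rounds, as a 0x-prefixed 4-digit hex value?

0xD23C

s_0 = plaintext = 0x1930
s_1 = Round(s_0, k_0) = 0x2443
s_2 = Round(s_1, k_1) = 0xED85
s_3 = Round(s_2, k_2) = 0xD23C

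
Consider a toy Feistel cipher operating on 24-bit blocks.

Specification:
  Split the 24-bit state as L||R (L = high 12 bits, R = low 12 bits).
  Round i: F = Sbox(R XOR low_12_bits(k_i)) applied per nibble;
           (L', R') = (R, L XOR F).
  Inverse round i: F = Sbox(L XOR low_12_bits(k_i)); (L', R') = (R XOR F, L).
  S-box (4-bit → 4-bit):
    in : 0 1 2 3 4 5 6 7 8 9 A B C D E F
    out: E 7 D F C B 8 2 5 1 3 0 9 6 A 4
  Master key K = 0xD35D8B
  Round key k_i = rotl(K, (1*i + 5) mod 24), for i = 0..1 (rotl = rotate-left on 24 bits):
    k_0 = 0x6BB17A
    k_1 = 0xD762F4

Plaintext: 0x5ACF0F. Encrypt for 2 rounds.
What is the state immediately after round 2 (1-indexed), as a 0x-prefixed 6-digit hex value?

0xF87920

s_0 = plaintext = 0x5ACF0F
s_1 = Round(s_0, k_0) = 0xF0FF87
s_2 = Round(s_1, k_1) = 0xF87920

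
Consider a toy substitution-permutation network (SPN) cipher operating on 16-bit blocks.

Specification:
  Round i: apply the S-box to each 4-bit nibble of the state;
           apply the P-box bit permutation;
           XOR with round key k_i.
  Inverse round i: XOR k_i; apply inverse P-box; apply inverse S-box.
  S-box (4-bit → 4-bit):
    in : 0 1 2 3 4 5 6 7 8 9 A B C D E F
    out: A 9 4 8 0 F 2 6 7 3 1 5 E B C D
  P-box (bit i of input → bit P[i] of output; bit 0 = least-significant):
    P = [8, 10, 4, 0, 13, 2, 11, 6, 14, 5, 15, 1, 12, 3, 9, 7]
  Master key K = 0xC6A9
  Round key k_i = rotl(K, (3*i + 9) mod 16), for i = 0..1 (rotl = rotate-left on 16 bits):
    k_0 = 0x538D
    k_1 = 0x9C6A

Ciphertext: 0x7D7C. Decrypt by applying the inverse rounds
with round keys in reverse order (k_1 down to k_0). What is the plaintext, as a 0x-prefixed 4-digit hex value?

s_0 = ciphertext = 0x7D7C
s_1 = InvRound(s_0, k_1) = 0x4F9B
s_2 = InvRound(s_1, k_0) = 0xA377

0xA377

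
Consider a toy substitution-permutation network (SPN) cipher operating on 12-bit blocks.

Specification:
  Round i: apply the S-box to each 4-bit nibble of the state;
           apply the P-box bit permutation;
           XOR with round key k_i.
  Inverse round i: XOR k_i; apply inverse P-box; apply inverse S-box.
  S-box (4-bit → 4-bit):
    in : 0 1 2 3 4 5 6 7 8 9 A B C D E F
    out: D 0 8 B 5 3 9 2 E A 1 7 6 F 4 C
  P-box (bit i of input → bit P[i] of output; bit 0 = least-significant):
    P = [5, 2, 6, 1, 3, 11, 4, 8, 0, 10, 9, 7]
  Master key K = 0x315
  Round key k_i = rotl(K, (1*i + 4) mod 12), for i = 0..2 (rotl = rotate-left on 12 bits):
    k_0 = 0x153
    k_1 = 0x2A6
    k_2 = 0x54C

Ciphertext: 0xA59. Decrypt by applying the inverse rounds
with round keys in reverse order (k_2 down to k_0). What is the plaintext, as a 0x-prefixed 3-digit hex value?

s_0 = ciphertext = 0xA59
s_1 = InvRound(s_0, k_2) = 0xB87
s_2 = InvRound(s_1, k_1) = 0xA9A
s_3 = InvRound(s_2, k_0) = 0x03E

0x03E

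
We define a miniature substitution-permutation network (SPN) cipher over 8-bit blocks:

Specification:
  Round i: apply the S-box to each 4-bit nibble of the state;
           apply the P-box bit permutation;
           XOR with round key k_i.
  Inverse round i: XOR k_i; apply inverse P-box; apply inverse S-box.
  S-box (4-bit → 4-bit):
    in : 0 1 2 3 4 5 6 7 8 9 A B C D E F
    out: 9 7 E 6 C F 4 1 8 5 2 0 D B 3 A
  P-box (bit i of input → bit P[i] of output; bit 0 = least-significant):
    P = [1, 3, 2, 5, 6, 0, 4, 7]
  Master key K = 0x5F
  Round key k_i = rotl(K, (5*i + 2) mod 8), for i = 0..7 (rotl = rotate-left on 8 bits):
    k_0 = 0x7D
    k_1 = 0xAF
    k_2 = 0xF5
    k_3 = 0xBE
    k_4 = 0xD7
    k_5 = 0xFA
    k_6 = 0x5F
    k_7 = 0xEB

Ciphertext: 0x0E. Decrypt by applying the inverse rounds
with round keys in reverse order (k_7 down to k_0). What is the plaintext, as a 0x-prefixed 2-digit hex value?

0xB5

s_0 = ciphertext = 0x0E
s_1 = InvRound(s_0, k_7) = 0xD4
s_2 = InvRound(s_1, k_6) = 0xFE
s_3 = InvRound(s_2, k_5) = 0xB6
s_4 = InvRound(s_3, k_4) = 0xE8
s_5 = InvRound(s_4, k_3) = 0x99
s_6 = InvRound(s_5, k_2) = 0x72
s_7 = InvRound(s_6, k_1) = 0x53
s_8 = InvRound(s_7, k_0) = 0xB5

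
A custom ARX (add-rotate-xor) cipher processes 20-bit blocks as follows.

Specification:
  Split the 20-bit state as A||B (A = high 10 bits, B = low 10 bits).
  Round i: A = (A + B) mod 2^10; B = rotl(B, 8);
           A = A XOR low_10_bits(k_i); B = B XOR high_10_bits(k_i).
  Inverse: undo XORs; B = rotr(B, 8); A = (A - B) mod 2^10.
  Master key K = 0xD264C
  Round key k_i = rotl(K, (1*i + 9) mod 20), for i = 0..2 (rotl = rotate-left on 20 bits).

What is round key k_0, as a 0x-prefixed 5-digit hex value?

0xC99A4

K = 0xD264C
k_0 = rotl(K, (1*0+9) mod 20) = rotl(K, 9) = 0xC99A4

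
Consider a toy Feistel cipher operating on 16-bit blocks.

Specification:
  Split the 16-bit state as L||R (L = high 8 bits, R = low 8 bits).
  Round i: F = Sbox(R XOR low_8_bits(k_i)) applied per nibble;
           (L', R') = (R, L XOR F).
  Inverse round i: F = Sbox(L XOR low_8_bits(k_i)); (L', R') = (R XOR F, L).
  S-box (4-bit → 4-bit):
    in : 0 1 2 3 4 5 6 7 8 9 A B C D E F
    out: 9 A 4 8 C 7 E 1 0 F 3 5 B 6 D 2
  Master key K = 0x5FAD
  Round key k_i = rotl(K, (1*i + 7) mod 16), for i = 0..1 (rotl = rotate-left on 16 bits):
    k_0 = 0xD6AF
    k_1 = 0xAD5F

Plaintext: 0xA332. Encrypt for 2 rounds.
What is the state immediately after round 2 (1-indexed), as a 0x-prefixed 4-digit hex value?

0x55A1

s_0 = plaintext = 0xA332
s_1 = Round(s_0, k_0) = 0x3255
s_2 = Round(s_1, k_1) = 0x55A1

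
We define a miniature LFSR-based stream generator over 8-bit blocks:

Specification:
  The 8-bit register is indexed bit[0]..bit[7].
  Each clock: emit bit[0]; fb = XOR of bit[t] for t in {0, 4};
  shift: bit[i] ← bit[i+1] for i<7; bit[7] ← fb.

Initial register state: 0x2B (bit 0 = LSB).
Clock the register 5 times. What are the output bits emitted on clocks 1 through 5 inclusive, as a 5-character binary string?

reg_0 = 0x2B
clock 1: out=1, reg = 0x95
clock 2: out=1, reg = 0x4A
clock 3: out=0, reg = 0x25
clock 4: out=1, reg = 0x92
clock 5: out=0, reg = 0xC9

11010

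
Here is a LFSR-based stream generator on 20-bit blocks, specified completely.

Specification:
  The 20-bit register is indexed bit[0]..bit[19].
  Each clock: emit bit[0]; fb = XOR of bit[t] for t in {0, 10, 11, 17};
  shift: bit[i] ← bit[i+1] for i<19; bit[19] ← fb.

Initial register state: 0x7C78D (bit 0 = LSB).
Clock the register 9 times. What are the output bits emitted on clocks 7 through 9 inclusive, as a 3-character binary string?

011

reg_0 = 0x7C78D
clock 1: out=1, reg = 0xBE3C6
clock 2: out=0, reg = 0xDF1E3
clock 3: out=1, reg = 0xEF8F1
clock 4: out=1, reg = 0xF7C78
clock 5: out=0, reg = 0xFBE3C
clock 6: out=0, reg = 0xFDF1E
clock 7: out=0, reg = 0xFEF8F
clock 8: out=1, reg = 0x7F7C7
clock 9: out=1, reg = 0xBFBE3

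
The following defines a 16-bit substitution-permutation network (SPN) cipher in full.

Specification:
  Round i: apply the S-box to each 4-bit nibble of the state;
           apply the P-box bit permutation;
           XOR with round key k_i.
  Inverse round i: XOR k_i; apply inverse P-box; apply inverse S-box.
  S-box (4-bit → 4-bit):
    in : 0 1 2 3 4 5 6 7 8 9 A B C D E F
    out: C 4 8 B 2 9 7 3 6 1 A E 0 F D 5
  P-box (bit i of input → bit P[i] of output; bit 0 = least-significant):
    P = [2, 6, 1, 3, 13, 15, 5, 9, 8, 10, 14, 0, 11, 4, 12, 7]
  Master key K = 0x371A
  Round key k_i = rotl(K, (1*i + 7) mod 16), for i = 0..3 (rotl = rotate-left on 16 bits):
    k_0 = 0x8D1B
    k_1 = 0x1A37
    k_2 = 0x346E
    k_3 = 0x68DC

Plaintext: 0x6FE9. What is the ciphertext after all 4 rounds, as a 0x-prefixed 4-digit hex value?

s_0 = plaintext = 0x6FE9
s_1 = Round(s_0, k_0) = 0xF62F
s_2 = Round(s_1, k_1) = 0x4531
s_3 = Round(s_2, k_2) = 0x977D
s_4 = Round(s_3, k_3) = 0xC592

0xC592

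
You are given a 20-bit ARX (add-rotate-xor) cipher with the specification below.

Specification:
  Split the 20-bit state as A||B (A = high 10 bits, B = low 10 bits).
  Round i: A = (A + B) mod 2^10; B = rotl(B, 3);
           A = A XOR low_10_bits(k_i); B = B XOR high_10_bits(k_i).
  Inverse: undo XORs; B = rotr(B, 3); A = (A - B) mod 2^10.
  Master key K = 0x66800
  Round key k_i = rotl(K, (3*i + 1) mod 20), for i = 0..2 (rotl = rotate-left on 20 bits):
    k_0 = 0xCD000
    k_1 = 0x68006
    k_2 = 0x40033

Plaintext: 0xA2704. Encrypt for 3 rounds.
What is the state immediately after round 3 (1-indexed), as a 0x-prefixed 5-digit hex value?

s_0 = plaintext = 0xA2704
s_1 = Round(s_0, k_0) = 0x63712
s_2 = Round(s_1, k_1) = 0x26536
s_3 = Round(s_2, k_2) = 0x7F0B2

0x7F0B2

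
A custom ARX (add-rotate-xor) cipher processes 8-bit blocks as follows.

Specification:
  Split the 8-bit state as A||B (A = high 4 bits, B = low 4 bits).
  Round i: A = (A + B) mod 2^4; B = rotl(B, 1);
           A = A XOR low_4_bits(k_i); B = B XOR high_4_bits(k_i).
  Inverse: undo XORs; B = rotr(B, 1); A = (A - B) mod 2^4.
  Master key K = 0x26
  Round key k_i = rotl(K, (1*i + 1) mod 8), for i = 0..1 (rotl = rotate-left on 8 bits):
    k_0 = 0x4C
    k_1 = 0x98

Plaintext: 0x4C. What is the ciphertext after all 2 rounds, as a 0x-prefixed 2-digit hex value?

s_0 = plaintext = 0x4C
s_1 = Round(s_0, k_0) = 0xCD
s_2 = Round(s_1, k_1) = 0x12

0x12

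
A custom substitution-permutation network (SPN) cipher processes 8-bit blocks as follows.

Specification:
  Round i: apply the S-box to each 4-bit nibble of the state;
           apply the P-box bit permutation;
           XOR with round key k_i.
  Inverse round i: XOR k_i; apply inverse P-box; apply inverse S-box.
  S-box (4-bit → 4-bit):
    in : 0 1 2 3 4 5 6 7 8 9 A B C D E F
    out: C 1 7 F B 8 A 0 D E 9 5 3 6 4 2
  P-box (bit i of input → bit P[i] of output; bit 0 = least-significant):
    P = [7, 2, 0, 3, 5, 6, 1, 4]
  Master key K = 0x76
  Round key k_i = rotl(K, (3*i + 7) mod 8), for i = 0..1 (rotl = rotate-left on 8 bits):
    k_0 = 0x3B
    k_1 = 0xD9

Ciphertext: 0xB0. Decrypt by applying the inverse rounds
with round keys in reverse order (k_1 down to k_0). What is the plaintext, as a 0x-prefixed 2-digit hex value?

s_0 = ciphertext = 0xB0
s_1 = InvRound(s_0, k_1) = 0xC0
s_2 = InvRound(s_1, k_0) = 0x38

0x38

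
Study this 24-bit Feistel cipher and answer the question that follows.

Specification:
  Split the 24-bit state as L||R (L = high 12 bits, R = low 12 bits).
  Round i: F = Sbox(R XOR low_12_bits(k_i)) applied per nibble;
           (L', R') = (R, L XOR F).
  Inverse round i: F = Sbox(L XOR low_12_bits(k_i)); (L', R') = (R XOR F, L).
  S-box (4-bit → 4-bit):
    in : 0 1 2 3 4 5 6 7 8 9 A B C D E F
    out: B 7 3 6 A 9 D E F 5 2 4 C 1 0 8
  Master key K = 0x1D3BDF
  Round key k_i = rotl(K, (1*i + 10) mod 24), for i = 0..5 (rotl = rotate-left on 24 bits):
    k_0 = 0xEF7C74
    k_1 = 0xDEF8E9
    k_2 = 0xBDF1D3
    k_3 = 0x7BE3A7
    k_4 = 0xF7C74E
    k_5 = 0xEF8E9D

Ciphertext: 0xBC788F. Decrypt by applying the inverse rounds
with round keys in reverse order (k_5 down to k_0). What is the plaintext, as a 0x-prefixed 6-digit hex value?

0x8ADCE0

s_0 = ciphertext = 0xBC788F
s_1 = InvRound(s_0, k_5) = 0x11DBC7
s_2 = InvRound(s_1, k_4) = 0x65111D
s_3 = InvRound(s_2, k_3) = 0x890651
s_4 = InvRound(s_3, k_2) = 0x3F7890
s_5 = InvRound(s_4, k_1) = 0xCE03F7
s_6 = InvRound(s_5, k_0) = 0x8ADCE0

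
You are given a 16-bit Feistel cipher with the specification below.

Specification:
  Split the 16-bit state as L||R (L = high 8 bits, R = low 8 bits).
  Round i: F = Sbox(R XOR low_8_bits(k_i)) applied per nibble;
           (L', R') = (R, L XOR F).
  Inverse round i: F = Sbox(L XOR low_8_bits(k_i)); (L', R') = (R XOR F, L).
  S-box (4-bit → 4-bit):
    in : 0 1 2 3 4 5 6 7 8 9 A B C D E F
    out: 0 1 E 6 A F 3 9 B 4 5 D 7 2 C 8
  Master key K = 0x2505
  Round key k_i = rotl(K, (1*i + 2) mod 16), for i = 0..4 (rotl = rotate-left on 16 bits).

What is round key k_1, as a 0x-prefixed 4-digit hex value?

K = 0x2505
k_0 = rotl(K, (1*0+2) mod 16) = rotl(K, 2) = 0x9414
k_1 = rotl(K, (1*1+2) mod 16) = rotl(K, 3) = 0x2829

0x2829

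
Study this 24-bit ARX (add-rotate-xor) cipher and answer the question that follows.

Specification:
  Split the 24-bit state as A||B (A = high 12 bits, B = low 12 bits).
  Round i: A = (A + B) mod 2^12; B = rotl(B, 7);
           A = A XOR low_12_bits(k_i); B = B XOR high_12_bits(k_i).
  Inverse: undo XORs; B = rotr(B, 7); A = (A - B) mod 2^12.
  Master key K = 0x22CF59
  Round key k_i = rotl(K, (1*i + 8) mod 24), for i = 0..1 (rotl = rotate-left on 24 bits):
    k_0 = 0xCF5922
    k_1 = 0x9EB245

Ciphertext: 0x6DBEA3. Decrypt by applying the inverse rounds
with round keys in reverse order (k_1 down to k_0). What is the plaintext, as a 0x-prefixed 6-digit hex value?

s_0 = ciphertext = 0x6DBEA3
s_1 = InvRound(s_0, k_1) = 0xB9090E
s_2 = InvRound(s_1, k_0) = 0x347F6B

0x347F6B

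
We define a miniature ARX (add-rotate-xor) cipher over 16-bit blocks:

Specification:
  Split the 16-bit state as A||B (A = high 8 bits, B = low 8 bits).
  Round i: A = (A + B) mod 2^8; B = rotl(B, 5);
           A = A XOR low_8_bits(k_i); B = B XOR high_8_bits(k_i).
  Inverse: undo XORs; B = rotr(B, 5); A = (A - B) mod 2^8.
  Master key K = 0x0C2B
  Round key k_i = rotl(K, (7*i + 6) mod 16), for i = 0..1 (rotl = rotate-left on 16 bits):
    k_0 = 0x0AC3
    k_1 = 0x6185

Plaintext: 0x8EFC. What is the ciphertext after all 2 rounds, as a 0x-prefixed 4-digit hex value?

s_0 = plaintext = 0x8EFC
s_1 = Round(s_0, k_0) = 0x4995
s_2 = Round(s_1, k_1) = 0x5BD3

0x5BD3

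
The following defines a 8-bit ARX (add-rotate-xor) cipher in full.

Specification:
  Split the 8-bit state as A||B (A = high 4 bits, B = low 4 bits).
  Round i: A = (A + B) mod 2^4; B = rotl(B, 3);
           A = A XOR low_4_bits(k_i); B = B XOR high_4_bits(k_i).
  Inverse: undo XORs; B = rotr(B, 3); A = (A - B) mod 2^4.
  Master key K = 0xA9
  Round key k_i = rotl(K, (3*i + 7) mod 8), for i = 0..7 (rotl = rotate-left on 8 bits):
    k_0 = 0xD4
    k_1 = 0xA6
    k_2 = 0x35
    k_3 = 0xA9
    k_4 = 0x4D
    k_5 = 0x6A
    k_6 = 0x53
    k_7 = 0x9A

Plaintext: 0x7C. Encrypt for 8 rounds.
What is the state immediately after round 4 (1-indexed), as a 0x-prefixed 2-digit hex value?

s_0 = plaintext = 0x7C
s_1 = Round(s_0, k_0) = 0x7B
s_2 = Round(s_1, k_1) = 0x47
s_3 = Round(s_2, k_2) = 0xE8
s_4 = Round(s_3, k_3) = 0xFE
s_5 = Round(s_4, k_4) = 0x03
s_6 = Round(s_5, k_5) = 0x9F
s_7 = Round(s_6, k_6) = 0xBA
s_8 = Round(s_7, k_7) = 0xFC

0xFE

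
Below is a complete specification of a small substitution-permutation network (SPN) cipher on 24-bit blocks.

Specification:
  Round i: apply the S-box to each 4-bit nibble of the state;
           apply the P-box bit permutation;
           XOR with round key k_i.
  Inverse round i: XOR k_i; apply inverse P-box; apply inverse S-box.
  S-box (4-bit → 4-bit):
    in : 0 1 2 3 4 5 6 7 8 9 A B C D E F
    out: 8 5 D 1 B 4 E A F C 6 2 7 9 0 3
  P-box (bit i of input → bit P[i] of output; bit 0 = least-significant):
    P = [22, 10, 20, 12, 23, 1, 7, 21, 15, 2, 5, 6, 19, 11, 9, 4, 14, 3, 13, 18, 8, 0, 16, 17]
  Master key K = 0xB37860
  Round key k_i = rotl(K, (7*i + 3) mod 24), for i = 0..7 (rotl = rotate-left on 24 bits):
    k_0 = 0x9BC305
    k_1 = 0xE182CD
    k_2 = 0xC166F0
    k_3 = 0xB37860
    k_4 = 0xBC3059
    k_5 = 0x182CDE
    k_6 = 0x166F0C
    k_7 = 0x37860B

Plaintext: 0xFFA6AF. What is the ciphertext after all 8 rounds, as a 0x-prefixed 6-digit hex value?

s_0 = plaintext = 0xFFA6AF
s_1 = Round(s_0, k_0) = 0xDB8CEA
s_2 = Round(s_1, k_1) = 0xFB0DF1
s_3 = Round(s_2, k_2) = 0x11E7AB
s_4 = Round(s_3, k_3) = 0xB21DA6
s_5 = Round(s_4, k_4) = 0xA0C69A
s_6 = Round(s_5, k_5) = 0x25223B
s_7 = Round(s_6, k_6) = 0x9DC87C
s_8 = Round(s_7, k_7) = 0x48486D

0x48486D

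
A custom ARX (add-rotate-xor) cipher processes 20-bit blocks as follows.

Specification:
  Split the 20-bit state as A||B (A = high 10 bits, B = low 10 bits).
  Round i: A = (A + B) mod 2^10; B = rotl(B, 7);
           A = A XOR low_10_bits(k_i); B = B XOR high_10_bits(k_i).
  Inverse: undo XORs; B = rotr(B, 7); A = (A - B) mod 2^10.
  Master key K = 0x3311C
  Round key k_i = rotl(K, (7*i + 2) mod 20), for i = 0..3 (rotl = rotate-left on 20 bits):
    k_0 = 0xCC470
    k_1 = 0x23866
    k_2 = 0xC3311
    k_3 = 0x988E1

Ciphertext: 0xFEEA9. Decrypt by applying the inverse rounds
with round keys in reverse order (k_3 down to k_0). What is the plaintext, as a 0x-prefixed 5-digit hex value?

0xF00AC

s_0 = ciphertext = 0xFEEA9
s_1 = InvRound(s_0, k_3) = 0x30659
s_2 = InvRound(s_1, k_2) = 0x49AAA
s_3 = InvRound(s_2, k_1) = 0x07124
s_4 = InvRound(s_3, k_0) = 0xF00AC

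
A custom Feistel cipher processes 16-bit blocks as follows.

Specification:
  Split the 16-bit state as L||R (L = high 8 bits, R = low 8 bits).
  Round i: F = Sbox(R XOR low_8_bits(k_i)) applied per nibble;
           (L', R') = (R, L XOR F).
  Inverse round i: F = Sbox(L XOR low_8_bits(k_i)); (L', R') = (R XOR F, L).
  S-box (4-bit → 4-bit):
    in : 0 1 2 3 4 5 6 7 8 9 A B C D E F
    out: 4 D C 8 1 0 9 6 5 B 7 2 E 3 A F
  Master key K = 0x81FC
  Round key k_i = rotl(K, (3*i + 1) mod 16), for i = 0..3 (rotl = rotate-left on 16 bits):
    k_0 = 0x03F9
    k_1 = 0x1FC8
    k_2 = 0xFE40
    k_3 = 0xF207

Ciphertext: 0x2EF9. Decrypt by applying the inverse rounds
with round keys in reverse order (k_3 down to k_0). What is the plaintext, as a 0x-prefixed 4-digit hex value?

s_0 = ciphertext = 0x2EF9
s_1 = InvRound(s_0, k_3) = 0x322E
s_2 = InvRound(s_1, k_2) = 0x4232
s_3 = InvRound(s_2, k_1) = 0x6542
s_4 = InvRound(s_3, k_0) = 0xFC65

0xFC65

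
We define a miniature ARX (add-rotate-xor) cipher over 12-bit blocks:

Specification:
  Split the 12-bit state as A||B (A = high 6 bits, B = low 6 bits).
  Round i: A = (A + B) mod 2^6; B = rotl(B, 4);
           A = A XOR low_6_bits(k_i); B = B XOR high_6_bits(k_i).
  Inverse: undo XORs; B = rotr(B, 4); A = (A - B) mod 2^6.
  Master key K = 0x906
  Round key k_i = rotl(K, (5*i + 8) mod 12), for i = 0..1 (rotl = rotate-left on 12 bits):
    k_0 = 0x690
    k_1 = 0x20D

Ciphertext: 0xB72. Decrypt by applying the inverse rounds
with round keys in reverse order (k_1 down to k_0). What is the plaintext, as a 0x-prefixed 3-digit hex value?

0x787

s_0 = ciphertext = 0xB72
s_1 = InvRound(s_0, k_1) = 0xD6B
s_2 = InvRound(s_1, k_0) = 0x787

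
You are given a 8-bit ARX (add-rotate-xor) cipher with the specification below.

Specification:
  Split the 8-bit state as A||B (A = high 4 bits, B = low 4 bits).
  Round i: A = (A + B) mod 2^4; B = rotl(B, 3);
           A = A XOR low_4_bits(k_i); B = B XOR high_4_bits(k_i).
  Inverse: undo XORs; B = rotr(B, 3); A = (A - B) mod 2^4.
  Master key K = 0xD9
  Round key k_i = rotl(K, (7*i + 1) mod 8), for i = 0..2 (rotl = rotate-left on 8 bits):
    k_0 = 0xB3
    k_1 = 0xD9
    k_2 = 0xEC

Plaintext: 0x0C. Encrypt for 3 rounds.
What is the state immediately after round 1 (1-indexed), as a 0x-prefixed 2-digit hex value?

s_0 = plaintext = 0x0C
s_1 = Round(s_0, k_0) = 0xFD
s_2 = Round(s_1, k_1) = 0x53
s_3 = Round(s_2, k_2) = 0x47

0xFD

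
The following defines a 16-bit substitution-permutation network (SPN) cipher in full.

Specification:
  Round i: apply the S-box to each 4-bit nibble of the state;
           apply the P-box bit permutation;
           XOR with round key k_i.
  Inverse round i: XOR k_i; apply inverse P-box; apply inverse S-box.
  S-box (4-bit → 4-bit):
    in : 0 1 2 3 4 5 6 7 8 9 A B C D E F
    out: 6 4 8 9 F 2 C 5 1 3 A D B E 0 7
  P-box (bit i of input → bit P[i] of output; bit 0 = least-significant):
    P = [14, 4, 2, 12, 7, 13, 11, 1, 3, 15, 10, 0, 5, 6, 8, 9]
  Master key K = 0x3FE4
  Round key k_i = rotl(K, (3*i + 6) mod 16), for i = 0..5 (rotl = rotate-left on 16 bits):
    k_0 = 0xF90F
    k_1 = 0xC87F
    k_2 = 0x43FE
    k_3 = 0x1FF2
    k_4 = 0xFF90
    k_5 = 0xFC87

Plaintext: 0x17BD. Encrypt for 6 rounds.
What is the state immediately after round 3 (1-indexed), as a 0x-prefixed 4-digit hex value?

0xF877

s_0 = plaintext = 0x17BD
s_1 = Round(s_0, k_0) = 0xE491
s_2 = Round(s_1, k_1) = 0x6CF2
s_3 = Round(s_2, k_2) = 0xF877
s_4 = Round(s_3, k_3) = 0x561E
s_5 = Round(s_4, k_4) = 0xF3D1
s_6 = Round(s_5, k_5) = 0xD5E8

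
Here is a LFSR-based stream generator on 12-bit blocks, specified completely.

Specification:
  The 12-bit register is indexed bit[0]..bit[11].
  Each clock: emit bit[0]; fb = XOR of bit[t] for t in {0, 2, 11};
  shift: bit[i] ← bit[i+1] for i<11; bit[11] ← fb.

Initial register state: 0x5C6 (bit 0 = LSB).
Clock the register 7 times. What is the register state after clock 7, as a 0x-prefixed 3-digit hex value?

reg_0 = 0x5C6
clock 1: out=0, reg = 0xAE3
clock 2: out=1, reg = 0x571
clock 3: out=1, reg = 0xAB8
clock 4: out=0, reg = 0xD5C
clock 5: out=0, reg = 0x6AE
clock 6: out=0, reg = 0xB57
clock 7: out=1, reg = 0xDAB

0xDAB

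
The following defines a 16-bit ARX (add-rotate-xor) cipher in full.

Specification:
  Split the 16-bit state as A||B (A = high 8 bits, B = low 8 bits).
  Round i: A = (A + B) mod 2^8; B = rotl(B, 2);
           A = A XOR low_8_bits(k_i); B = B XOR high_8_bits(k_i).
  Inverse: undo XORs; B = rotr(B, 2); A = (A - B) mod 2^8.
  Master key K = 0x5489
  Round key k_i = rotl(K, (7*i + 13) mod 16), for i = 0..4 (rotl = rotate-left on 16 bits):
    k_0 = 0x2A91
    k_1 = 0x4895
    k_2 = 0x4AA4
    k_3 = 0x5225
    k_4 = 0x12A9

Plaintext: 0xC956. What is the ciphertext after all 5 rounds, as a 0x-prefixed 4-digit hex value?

0xF69E

s_0 = plaintext = 0xC956
s_1 = Round(s_0, k_0) = 0x8E73
s_2 = Round(s_1, k_1) = 0x9485
s_3 = Round(s_2, k_2) = 0xBD5C
s_4 = Round(s_3, k_3) = 0x3C23
s_5 = Round(s_4, k_4) = 0xF69E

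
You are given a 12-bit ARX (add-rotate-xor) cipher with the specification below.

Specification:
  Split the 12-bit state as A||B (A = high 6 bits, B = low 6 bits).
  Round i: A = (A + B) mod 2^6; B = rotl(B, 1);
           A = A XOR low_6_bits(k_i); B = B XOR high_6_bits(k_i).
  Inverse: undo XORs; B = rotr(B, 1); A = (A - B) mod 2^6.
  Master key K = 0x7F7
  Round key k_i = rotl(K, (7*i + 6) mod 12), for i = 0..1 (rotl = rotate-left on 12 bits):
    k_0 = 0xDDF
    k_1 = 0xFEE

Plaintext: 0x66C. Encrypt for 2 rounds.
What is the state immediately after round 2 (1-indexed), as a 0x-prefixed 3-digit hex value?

0x9A2

s_0 = plaintext = 0x66C
s_1 = Round(s_0, k_0) = 0x6AE
s_2 = Round(s_1, k_1) = 0x9A2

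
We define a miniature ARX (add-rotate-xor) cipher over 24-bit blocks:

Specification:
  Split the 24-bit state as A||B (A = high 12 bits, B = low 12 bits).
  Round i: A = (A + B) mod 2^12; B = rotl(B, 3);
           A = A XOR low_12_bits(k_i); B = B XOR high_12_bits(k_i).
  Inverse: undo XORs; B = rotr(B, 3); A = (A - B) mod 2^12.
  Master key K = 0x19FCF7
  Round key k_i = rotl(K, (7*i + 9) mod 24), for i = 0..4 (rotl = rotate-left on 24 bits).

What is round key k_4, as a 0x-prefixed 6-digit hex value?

0x9EE33F

K = 0x19FCF7
k_0 = rotl(K, (7*0+9) mod 24) = rotl(K, 9) = 0xF9EE33
k_1 = rotl(K, (7*1+9) mod 24) = rotl(K, 16) = 0xF719FC
k_2 = rotl(K, (7*2+9) mod 24) = rotl(K, 23) = 0x8CFE7B
k_3 = rotl(K, (7*3+9) mod 24) = rotl(K, 6) = 0x7F3DC6
k_4 = rotl(K, (7*4+9) mod 24) = rotl(K, 13) = 0x9EE33F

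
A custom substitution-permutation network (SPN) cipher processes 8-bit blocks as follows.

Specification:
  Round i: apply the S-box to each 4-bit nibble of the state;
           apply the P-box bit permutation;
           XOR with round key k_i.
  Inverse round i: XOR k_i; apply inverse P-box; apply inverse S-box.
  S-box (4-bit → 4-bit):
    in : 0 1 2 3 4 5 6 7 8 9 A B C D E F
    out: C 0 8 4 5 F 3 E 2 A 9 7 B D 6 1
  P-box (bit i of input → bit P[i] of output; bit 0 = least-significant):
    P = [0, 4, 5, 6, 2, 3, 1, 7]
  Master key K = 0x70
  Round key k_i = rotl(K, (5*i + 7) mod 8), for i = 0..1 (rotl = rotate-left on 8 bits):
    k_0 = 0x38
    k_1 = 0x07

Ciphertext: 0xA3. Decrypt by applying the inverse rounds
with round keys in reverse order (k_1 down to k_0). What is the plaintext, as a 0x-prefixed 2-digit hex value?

0x76

s_0 = ciphertext = 0xA3
s_1 = InvRound(s_0, k_1) = 0xA3
s_2 = InvRound(s_1, k_0) = 0x76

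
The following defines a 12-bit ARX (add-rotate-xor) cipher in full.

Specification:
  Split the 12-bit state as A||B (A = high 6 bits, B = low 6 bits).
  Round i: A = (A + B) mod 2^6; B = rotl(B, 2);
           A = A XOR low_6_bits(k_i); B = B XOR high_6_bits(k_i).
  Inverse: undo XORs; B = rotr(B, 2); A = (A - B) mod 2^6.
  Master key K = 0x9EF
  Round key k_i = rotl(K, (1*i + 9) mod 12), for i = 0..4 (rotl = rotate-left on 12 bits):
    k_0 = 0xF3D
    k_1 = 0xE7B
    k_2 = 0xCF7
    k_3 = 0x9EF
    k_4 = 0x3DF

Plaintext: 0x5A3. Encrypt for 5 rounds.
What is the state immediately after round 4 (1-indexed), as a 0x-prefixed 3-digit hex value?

0xBC4

s_0 = plaintext = 0x5A3
s_1 = Round(s_0, k_0) = 0x132
s_2 = Round(s_1, k_1) = 0x372
s_3 = Round(s_2, k_2) = 0x238
s_4 = Round(s_3, k_3) = 0xBC4
s_5 = Round(s_4, k_4) = 0xB1F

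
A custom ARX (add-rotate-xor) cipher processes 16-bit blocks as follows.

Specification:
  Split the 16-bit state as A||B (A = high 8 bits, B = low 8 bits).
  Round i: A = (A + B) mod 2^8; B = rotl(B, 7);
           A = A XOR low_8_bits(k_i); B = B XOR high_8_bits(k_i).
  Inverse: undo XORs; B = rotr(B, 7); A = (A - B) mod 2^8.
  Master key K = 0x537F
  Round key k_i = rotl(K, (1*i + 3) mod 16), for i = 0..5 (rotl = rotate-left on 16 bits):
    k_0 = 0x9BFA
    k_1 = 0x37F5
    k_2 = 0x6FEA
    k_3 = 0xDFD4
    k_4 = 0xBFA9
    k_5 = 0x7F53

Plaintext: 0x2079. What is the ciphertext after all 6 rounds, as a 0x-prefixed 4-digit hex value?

s_0 = plaintext = 0x2079
s_1 = Round(s_0, k_0) = 0x6327
s_2 = Round(s_1, k_1) = 0x7FA4
s_3 = Round(s_2, k_2) = 0xC93D
s_4 = Round(s_3, k_3) = 0xD241
s_5 = Round(s_4, k_4) = 0xBA1F
s_6 = Round(s_5, k_5) = 0x8AF0

0x8AF0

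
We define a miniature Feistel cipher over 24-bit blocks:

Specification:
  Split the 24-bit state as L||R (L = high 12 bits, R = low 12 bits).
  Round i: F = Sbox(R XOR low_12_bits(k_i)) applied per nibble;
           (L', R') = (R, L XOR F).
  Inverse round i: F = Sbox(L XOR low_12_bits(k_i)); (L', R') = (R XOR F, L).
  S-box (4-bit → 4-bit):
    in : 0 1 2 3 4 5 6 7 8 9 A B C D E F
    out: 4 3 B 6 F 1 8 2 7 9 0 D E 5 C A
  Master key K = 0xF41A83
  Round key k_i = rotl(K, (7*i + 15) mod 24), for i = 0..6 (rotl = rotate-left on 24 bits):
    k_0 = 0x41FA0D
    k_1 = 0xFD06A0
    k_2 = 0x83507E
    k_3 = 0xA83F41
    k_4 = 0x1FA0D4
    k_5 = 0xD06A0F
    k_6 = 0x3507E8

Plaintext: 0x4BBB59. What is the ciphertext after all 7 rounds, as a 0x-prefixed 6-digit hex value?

0x1CC365

s_0 = plaintext = 0x4BBB59
s_1 = Round(s_0, k_0) = 0xB597A4
s_2 = Round(s_1, k_1) = 0x7A4816
s_3 = Round(s_2, k_2) = 0x816023
s_4 = Round(s_3, k_3) = 0x02329D
s_5 = Round(s_4, k_4) = 0x29DBDA
s_6 = Round(s_5, k_5) = 0xBDA1CC
s_7 = Round(s_6, k_6) = 0x1CC365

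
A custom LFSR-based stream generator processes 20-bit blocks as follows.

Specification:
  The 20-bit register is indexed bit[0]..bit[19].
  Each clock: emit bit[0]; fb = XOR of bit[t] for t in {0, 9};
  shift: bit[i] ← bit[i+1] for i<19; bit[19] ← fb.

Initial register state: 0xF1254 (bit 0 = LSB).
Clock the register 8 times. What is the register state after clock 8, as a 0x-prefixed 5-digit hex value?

0xDDF12

reg_0 = 0xF1254
clock 1: out=0, reg = 0xF892A
clock 2: out=0, reg = 0x7C495
clock 3: out=1, reg = 0xBE24A
clock 4: out=0, reg = 0xDF125
clock 5: out=1, reg = 0xEF892
clock 6: out=0, reg = 0x77C49
clock 7: out=1, reg = 0xBBE24
clock 8: out=0, reg = 0xDDF12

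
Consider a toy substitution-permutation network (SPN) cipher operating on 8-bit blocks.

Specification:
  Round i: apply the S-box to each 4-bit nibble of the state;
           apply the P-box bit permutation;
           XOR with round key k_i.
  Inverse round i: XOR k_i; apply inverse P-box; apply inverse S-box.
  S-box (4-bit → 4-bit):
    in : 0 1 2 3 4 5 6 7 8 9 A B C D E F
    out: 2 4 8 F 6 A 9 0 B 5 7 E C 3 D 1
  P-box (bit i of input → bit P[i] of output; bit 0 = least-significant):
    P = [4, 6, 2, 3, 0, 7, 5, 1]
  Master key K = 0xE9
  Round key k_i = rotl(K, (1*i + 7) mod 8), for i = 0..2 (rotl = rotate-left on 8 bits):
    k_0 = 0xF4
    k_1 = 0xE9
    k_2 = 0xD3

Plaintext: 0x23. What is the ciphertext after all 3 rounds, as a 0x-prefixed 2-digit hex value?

s_0 = plaintext = 0x23
s_1 = Round(s_0, k_0) = 0xAA
s_2 = Round(s_1, k_1) = 0x1C
s_3 = Round(s_2, k_2) = 0xFF

0xFF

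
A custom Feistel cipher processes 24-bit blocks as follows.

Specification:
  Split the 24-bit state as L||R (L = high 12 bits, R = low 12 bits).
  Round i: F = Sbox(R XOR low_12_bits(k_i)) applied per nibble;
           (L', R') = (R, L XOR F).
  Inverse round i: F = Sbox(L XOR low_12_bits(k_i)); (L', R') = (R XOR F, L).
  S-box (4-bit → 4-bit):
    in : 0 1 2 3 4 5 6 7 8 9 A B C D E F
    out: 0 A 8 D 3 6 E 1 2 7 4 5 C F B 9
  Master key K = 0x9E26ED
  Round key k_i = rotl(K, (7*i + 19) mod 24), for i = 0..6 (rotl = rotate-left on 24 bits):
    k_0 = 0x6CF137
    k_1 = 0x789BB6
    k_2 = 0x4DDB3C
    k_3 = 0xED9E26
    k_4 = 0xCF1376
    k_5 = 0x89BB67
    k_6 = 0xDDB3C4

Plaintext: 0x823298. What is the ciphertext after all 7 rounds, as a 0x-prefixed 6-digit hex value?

0x54D258

s_0 = plaintext = 0x823298
s_1 = Round(s_0, k_0) = 0x29856A
s_2 = Round(s_1, k_1) = 0x56A964
s_3 = Round(s_2, k_2) = 0x964D08
s_4 = Round(s_3, k_3) = 0xD084EF
s_5 = Round(s_4, k_4) = 0x4EFC7F
s_6 = Round(s_5, k_5) = 0xC7F54D
s_7 = Round(s_6, k_6) = 0x54D258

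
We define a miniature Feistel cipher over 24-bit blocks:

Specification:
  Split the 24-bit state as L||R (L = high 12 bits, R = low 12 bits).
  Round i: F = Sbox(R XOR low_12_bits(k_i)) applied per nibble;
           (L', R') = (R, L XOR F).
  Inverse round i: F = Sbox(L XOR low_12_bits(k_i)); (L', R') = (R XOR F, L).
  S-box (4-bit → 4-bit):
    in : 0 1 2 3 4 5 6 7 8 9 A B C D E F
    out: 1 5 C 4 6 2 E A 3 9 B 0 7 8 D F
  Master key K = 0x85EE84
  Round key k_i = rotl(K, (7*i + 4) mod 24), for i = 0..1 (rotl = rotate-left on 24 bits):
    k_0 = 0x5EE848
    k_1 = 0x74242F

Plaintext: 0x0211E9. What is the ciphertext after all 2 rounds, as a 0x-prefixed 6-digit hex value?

0x9949E9

s_0 = plaintext = 0x0211E9
s_1 = Round(s_0, k_0) = 0x1E9994
s_2 = Round(s_1, k_1) = 0x9949E9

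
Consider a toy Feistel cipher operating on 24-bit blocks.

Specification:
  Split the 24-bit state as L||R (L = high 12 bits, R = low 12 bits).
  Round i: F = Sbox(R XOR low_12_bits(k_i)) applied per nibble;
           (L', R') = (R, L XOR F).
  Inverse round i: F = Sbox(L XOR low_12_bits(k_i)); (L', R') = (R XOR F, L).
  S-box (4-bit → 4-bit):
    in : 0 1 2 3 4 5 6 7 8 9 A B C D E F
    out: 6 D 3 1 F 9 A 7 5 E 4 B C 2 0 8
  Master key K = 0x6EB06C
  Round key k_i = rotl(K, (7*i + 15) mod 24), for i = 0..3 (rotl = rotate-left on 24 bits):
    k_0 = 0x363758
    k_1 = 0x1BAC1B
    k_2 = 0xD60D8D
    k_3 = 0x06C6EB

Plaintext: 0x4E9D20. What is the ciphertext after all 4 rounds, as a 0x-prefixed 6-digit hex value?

0xC185F6

s_0 = plaintext = 0x4E9D20
s_1 = Round(s_0, k_0) = 0xD2009C
s_2 = Round(s_1, k_1) = 0x09C177
s_3 = Round(s_2, k_2) = 0x177C18
s_4 = Round(s_3, k_3) = 0xC185F6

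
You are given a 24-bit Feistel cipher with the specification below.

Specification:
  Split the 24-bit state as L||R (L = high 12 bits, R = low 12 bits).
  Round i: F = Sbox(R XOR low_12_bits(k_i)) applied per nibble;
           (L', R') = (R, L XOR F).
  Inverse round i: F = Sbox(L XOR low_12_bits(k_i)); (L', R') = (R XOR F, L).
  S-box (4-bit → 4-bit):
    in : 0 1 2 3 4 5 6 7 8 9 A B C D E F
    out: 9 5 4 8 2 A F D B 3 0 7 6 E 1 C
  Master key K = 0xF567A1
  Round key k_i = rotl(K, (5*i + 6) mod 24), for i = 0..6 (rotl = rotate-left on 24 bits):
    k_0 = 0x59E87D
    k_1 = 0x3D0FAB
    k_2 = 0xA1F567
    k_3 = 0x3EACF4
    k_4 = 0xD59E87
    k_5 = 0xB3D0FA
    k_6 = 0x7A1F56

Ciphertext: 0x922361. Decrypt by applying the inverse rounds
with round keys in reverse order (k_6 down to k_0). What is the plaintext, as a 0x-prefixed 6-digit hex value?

0x5709C9

s_0 = ciphertext = 0x922361
s_1 = InvRound(s_0, k_6) = 0xCB3922
s_2 = InvRound(s_1, k_5) = 0xF01CB3
s_3 = InvRound(s_2, k_4) = 0x90CF01
s_4 = InvRound(s_3, k_3) = 0x5CA90C
s_5 = InvRound(s_4, k_2) = 0x0025CA
s_6 = InvRound(s_5, k_1) = 0x9C9002
s_7 = InvRound(s_6, k_0) = 0x5709C9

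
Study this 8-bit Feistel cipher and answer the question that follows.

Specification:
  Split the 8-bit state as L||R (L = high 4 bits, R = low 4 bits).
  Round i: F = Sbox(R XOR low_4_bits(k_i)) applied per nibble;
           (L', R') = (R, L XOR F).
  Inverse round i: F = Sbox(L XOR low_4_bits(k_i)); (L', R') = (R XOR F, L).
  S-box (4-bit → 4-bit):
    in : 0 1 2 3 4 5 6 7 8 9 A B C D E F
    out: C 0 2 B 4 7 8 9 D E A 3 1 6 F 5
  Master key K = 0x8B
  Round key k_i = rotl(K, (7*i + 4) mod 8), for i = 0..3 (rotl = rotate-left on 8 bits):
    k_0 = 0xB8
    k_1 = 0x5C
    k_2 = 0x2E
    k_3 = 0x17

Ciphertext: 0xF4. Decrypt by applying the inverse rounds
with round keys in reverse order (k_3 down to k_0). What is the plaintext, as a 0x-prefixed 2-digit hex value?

0x53

s_0 = ciphertext = 0xF4
s_1 = InvRound(s_0, k_3) = 0x9F
s_2 = InvRound(s_1, k_2) = 0x69
s_3 = InvRound(s_2, k_1) = 0x36
s_4 = InvRound(s_3, k_0) = 0x53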